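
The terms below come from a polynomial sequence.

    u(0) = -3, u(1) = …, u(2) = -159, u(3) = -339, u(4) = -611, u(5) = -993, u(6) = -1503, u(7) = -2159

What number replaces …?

-53

Using the last 6 terms:
First differences: -180, -272, -382, -510, -656
Second differences: -92, -110, -128, -146
Third differences: -18, -18, -18
Constant third difference = -18.
Extend backward: -92 + 18 = -74;  -180 + 74 = -106;  -159 + 106 = -53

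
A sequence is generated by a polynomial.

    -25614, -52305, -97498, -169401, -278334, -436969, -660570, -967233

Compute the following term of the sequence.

-1378126

D1: -26691, -45193, -71903, -108933, -158635, -223601, -306663
D2: -18502, -26710, -37030, -49702, -64966, -83062
D3: -8208, -10320, -12672, -15264, -18096
D4: -2112, -2352, -2592, -2832
D5: -240, -240, -240
The fifth differences are constant (-240).
-2832 − 240 = -3072;  -18096 − 3072 = -21168;  -83062 − 21168 = -104230;  -306663 − 104230 = -410893;  -967233 − 410893 = -1378126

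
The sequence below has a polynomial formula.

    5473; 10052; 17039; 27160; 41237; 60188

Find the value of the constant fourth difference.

D1: 4579, 6987, 10121, 14077, 18951
D2: 2408, 3134, 3956, 4874
D3: 726, 822, 918
D4: 96, 96

96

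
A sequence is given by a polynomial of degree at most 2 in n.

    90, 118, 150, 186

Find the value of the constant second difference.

4

D1: 28, 32, 36
D2: 4, 4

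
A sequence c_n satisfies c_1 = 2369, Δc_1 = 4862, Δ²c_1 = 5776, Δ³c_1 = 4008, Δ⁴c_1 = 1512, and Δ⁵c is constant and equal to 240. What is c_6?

132319

Build the table forward from the leading diagonal:
D5: 240  240  240  240  240  240
D4: 1512  1752  1992  2232  2472  2712
D3: 4008  5520  7272  9264  11496  13968
D2: 5776  9784  15304  22576  31840  43336
D1: 4862  10638  20422  35726  58302  90142
c: 2369  7231  17869  38291  74017  132319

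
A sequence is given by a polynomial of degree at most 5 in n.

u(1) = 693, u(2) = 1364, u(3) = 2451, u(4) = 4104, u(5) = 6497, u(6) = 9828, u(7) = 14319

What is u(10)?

First differences: 671 , 1087 , 1653 , 2393 , 3331 , 4491
Second differences: 416 , 566 , 740 , 938 , 1160
Third differences: 150 , 174 , 198 , 222
Fourth differences: 24 , 24 , 24
The fourth differences are constant (24).
222 + 24 = 246;  1160 + 246 = 1406;  4491 + 1406 = 5897;  14319 + 5897 = 20216
246 + 24 = 270;  1406 + 270 = 1676;  5897 + 1676 = 7573;  20216 + 7573 = 27789
270 + 24 = 294;  1676 + 294 = 1970;  7573 + 1970 = 9543;  27789 + 9543 = 37332

37332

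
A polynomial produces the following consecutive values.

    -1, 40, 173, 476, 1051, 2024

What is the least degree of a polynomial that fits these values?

Δ: 41, 133, 303, 575, 973
Δ²: 92, 170, 272, 398
Δ³: 78, 102, 126
Δ⁴: 24, 24
The fourth differences are constant, so the polynomial has degree 4.

4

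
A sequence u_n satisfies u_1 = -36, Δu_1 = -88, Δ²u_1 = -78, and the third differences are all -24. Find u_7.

-2214

Build the table forward from the leading diagonal:
Third differences: -24, -24, -24, -24, -24, -24, -24
Second differences: -78, -102, -126, -150, -174, -198, -222
First differences: -88, -166, -268, -394, -544, -718, -916
u: -36, -124, -290, -558, -952, -1496, -2214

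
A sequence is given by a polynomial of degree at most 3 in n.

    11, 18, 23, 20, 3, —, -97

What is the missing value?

-34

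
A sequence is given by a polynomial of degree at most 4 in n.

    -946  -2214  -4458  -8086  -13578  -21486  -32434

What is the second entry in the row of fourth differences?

-72

First differences: -1268, -2244, -3628, -5492, -7908, -10948
Second differences: -976, -1384, -1864, -2416, -3040
Third differences: -408, -480, -552, -624
Fourth differences: -72, -72, -72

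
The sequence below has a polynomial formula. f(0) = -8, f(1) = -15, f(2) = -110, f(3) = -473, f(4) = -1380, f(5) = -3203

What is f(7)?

-11565

D1: -7 , -95 , -363 , -907 , -1823
D2: -88 , -268 , -544 , -916
D3: -180 , -276 , -372
D4: -96 , -96
Fourth differences constant at -96.
-372 − 96 = -468;  -916 − 468 = -1384;  -1823 − 1384 = -3207;  -3203 − 3207 = -6410
-468 − 96 = -564;  -1384 − 564 = -1948;  -3207 − 1948 = -5155;  -6410 − 5155 = -11565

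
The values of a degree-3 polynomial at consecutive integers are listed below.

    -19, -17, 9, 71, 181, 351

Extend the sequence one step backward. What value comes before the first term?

-9

D1: 2, 26, 62, 110, 170
D2: 24, 36, 48, 60
D3: 12, 12, 12
The third differences are constant at 12.
Work back: 24 − 12 = 12;  2 − 12 = -10;  -19 + 10 = -9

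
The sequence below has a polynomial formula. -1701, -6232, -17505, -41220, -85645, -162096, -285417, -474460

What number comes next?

Δ: -4531, -11273, -23715, -44425, -76451, -123321, -189043
Δ²: -6742, -12442, -20710, -32026, -46870, -65722
Δ³: -5700, -8268, -11316, -14844, -18852
Δ⁴: -2568, -3048, -3528, -4008
Δ⁵: -480, -480, -480
Constant fifth difference = -480, so extend:
-4008 − 480 = -4488;  -18852 − 4488 = -23340;  -65722 − 23340 = -89062;  -189043 − 89062 = -278105;  -474460 − 278105 = -752565

-752565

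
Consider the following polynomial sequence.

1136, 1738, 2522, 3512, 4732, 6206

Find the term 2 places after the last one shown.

10012

D1: 602  784  990  1220  1474
D2: 182  206  230  254
D3: 24  24  24
Third differences constant at 24.
254 + 24 = 278;  1474 + 278 = 1752;  6206 + 1752 = 7958
278 + 24 = 302;  1752 + 302 = 2054;  7958 + 2054 = 10012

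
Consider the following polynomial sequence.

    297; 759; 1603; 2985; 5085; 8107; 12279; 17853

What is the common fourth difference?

24

Δ: 462, 844, 1382, 2100, 3022, 4172, 5574
Δ²: 382, 538, 718, 922, 1150, 1402
Δ³: 156, 180, 204, 228, 252
Δ⁴: 24, 24, 24, 24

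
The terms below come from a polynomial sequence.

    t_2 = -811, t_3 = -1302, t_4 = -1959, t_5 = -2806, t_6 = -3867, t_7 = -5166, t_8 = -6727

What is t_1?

First differences: -491, -657, -847, -1061, -1299, -1561
Second differences: -166, -190, -214, -238, -262
Third differences: -24, -24, -24, -24
The third differences are constant at -24.
Work back: -166 + 24 = -142;  -491 + 142 = -349;  -811 + 349 = -462

-462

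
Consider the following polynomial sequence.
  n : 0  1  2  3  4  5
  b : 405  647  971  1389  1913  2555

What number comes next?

3327

Δ: 242, 324, 418, 524, 642
Δ²: 82, 94, 106, 118
Δ³: 12, 12, 12
The third differences are constant (12).
118 + 12 = 130;  642 + 130 = 772;  2555 + 772 = 3327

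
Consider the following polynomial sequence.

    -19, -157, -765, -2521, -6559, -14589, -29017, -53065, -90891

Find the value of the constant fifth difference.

-120

D1: -138, -608, -1756, -4038, -8030, -14428, -24048, -37826
D2: -470, -1148, -2282, -3992, -6398, -9620, -13778
D3: -678, -1134, -1710, -2406, -3222, -4158
D4: -456, -576, -696, -816, -936
D5: -120, -120, -120, -120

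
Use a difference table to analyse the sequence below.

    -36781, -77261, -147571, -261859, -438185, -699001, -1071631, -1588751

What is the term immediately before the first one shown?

-40480  -70310  -114288  -176326  -260816  -372630  -517120
-29830  -43978  -62038  -84490  -111814  -144490
-14148  -18060  -22452  -27324  -32676
-3912  -4392  -4872  -5352
-480  -480  -480
The fifth differences are constant at -480.
Work back: -3912 + 480 = -3432;  -14148 + 3432 = -10716;  -29830 + 10716 = -19114;  -40480 + 19114 = -21366;  -36781 + 21366 = -15415

-15415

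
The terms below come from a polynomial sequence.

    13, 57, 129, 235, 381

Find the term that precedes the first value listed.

-9

D1: 44, 72, 106, 146
D2: 28, 34, 40
D3: 6, 6
The third differences are constant at 6.
Work back: 28 − 6 = 22;  44 − 22 = 22;  13 − 22 = -9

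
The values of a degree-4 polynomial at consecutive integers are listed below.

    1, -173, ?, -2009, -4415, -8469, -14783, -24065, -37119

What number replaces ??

-735

Using the last 6 terms:
D1: -2406  -4054  -6314  -9282  -13054
D2: -1648  -2260  -2968  -3772
D3: -612  -708  -804
D4: -96  -96
Constant fourth difference = -96.
Extend backward: -612 + 96 = -516;  -1648 + 516 = -1132;  -2406 + 1132 = -1274;  -2009 + 1274 = -735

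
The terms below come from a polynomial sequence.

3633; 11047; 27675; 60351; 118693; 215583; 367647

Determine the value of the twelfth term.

2860047

7414, 16628, 32676, 58342, 96890, 152064
9214, 16048, 25666, 38548, 55174
6834, 9618, 12882, 16626
2784, 3264, 3744
480, 480
The fifth differences are constant (480).
3744 + 480 = 4224;  16626 + 4224 = 20850;  55174 + 20850 = 76024;  152064 + 76024 = 228088;  367647 + 228088 = 595735
4224 + 480 = 4704;  20850 + 4704 = 25554;  76024 + 25554 = 101578;  228088 + 101578 = 329666;  595735 + 329666 = 925401
4704 + 480 = 5184;  25554 + 5184 = 30738;  101578 + 30738 = 132316;  329666 + 132316 = 461982;  925401 + 461982 = 1387383
5184 + 480 = 5664;  30738 + 5664 = 36402;  132316 + 36402 = 168718;  461982 + 168718 = 630700;  1387383 + 630700 = 2018083
5664 + 480 = 6144;  36402 + 6144 = 42546;  168718 + 42546 = 211264;  630700 + 211264 = 841964;  2018083 + 841964 = 2860047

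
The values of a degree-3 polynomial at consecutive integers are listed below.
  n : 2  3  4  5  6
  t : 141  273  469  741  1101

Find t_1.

D1: 132  196  272  360
D2: 64  76  88
D3: 12  12
The third differences are constant at 12.
Work back: 64 − 12 = 52;  132 − 52 = 80;  141 − 80 = 61

61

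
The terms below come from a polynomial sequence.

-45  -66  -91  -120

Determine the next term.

First differences: -21, -25, -29
Second differences: -4, -4
Constant second difference = -4, so extend:
-29 − 4 = -33;  -120 − 33 = -153

-153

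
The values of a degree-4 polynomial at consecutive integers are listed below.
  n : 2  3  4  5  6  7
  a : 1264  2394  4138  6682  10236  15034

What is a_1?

1130  1744  2544  3554  4798
614  800  1010  1244
186  210  234
24  24
The fourth differences are constant at 24.
Work back: 186 − 24 = 162;  614 − 162 = 452;  1130 − 452 = 678;  1264 − 678 = 586

586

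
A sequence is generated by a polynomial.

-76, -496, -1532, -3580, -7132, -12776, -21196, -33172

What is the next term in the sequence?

-49580

Δ: -420 , -1036 , -2048 , -3552 , -5644 , -8420 , -11976
Δ²: -616 , -1012 , -1504 , -2092 , -2776 , -3556
Δ³: -396 , -492 , -588 , -684 , -780
Δ⁴: -96 , -96 , -96 , -96
Constant fourth difference = -96, so extend:
-780 − 96 = -876;  -3556 − 876 = -4432;  -11976 − 4432 = -16408;  -33172 − 16408 = -49580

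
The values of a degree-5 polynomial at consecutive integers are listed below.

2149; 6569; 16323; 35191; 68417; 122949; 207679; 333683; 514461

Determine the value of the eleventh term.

1107899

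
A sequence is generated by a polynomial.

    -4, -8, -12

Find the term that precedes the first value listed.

0

D1: -4  -4
The first differences are constant at -4.
Work back: -4 + 4 = 0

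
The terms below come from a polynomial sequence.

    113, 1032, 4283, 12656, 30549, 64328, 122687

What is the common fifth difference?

D1: 919, 3251, 8373, 17893, 33779, 58359
D2: 2332, 5122, 9520, 15886, 24580
D3: 2790, 4398, 6366, 8694
D4: 1608, 1968, 2328
D5: 360, 360

360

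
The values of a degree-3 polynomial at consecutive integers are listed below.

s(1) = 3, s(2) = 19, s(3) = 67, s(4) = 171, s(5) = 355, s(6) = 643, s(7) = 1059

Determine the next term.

1627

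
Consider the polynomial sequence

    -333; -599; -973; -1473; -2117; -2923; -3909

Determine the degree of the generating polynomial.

3

First differences: -266, -374, -500, -644, -806, -986
Second differences: -108, -126, -144, -162, -180
Third differences: -18, -18, -18, -18
The third differences are constant, so the polynomial has degree 3.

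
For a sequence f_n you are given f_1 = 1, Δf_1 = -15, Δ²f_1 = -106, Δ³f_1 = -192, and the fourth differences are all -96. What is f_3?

-135

Build the table forward from the leading diagonal:
Δ⁴: -96, -96, -96
Δ³: -192, -288, -384
Δ²: -106, -298, -586
Δ: -15, -121, -419
f: 1, -14, -135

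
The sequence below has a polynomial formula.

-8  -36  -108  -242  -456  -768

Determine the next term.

-1196

D1: -28  -72  -134  -214  -312
D2: -44  -62  -80  -98
D3: -18  -18  -18
Constant third difference = -18, so extend:
-98 − 18 = -116;  -312 − 116 = -428;  -768 − 428 = -1196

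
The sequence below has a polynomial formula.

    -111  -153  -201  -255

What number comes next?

-315

Δ: -42, -48, -54
Δ²: -6, -6
The second differences are constant (-6).
-54 − 6 = -60;  -255 − 60 = -315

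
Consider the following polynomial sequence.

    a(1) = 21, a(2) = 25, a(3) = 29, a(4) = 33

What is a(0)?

17

D1: 4  4  4
The first differences are constant at 4.
Work back: 21 − 4 = 17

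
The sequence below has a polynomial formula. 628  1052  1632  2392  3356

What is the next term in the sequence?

D1: 424 , 580 , 760 , 964
D2: 156 , 180 , 204
D3: 24 , 24
Constant third difference = 24, so extend:
204 + 24 = 228;  964 + 228 = 1192;  3356 + 1192 = 4548

4548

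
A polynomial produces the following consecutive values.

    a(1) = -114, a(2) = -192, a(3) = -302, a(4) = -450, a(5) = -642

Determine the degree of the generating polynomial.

3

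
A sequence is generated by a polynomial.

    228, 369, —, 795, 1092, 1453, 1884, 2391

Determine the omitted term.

Using the last 5 terms:
297  361  431  507
64  70  76
6  6
Constant third difference = 6.
Extend backward: 64 − 6 = 58;  297 − 58 = 239;  795 − 239 = 556

556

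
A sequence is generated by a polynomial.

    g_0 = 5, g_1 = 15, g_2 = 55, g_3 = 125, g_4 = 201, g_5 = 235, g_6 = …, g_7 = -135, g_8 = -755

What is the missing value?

155

Using the first 6 terms:
D1: 10, 40, 70, 76, 34
D2: 30, 30, 6, -42
D3: 0, -24, -48
D4: -24, -24
Constant fourth difference = -24.
Extend forward: -48 − 24 = -72;  -42 − 72 = -114;  34 − 114 = -80;  235 − 80 = 155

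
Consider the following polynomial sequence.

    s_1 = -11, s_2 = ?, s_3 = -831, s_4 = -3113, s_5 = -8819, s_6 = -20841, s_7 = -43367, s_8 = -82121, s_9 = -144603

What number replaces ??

-137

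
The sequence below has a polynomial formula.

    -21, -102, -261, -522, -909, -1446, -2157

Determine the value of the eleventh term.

-7221

D1: -81, -159, -261, -387, -537, -711
D2: -78, -102, -126, -150, -174
D3: -24, -24, -24, -24
The third differences are constant (-24).
-174 − 24 = -198;  -711 − 198 = -909;  -2157 − 909 = -3066
-198 − 24 = -222;  -909 − 222 = -1131;  -3066 − 1131 = -4197
-222 − 24 = -246;  -1131 − 246 = -1377;  -4197 − 1377 = -5574
-246 − 24 = -270;  -1377 − 270 = -1647;  -5574 − 1647 = -7221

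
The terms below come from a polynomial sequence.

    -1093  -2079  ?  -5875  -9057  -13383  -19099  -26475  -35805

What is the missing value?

Using the last 6 terms:
Δ: -3182, -4326, -5716, -7376, -9330
Δ²: -1144, -1390, -1660, -1954
Δ³: -246, -270, -294
Δ⁴: -24, -24
Constant fourth difference = -24.
Extend backward: -246 + 24 = -222;  -1144 + 222 = -922;  -3182 + 922 = -2260;  -5875 + 2260 = -3615

-3615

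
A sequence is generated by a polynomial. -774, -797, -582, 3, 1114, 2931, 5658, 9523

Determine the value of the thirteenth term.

55578

D1: -23, 215, 585, 1111, 1817, 2727, 3865
D2: 238, 370, 526, 706, 910, 1138
D3: 132, 156, 180, 204, 228
D4: 24, 24, 24, 24
The fourth differences are constant (24).
228 + 24 = 252;  1138 + 252 = 1390;  3865 + 1390 = 5255;  9523 + 5255 = 14778
252 + 24 = 276;  1390 + 276 = 1666;  5255 + 1666 = 6921;  14778 + 6921 = 21699
276 + 24 = 300;  1666 + 300 = 1966;  6921 + 1966 = 8887;  21699 + 8887 = 30586
300 + 24 = 324;  1966 + 324 = 2290;  8887 + 2290 = 11177;  30586 + 11177 = 41763
324 + 24 = 348;  2290 + 348 = 2638;  11177 + 2638 = 13815;  41763 + 13815 = 55578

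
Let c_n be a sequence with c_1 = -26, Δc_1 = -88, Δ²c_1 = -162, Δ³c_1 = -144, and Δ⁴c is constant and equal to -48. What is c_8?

-10764

Build the table forward from the leading diagonal:
Δ⁴: -48, -48, -48, -48, -48, -48, -48, -48
Δ³: -144, -192, -240, -288, -336, -384, -432, -480
Δ²: -162, -306, -498, -738, -1026, -1362, -1746, -2178
Δ: -88, -250, -556, -1054, -1792, -2818, -4180, -5926
c: -26, -114, -364, -920, -1974, -3766, -6584, -10764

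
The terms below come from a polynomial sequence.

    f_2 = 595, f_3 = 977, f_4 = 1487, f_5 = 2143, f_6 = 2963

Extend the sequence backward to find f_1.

First differences: 382, 510, 656, 820
Second differences: 128, 146, 164
Third differences: 18, 18
The third differences are constant at 18.
Work back: 128 − 18 = 110;  382 − 110 = 272;  595 − 272 = 323

323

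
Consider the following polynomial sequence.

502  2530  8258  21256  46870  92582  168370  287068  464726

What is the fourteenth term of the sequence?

3069646

Δ: 2028, 5728, 12998, 25614, 45712, 75788, 118698, 177658
Δ²: 3700, 7270, 12616, 20098, 30076, 42910, 58960
Δ³: 3570, 5346, 7482, 9978, 12834, 16050
Δ⁴: 1776, 2136, 2496, 2856, 3216
Δ⁵: 360, 360, 360, 360
Constant fifth difference = 360, so extend:
3216 + 360 = 3576;  16050 + 3576 = 19626;  58960 + 19626 = 78586;  177658 + 78586 = 256244;  464726 + 256244 = 720970
3576 + 360 = 3936;  19626 + 3936 = 23562;  78586 + 23562 = 102148;  256244 + 102148 = 358392;  720970 + 358392 = 1079362
3936 + 360 = 4296;  23562 + 4296 = 27858;  102148 + 27858 = 130006;  358392 + 130006 = 488398;  1079362 + 488398 = 1567760
4296 + 360 = 4656;  27858 + 4656 = 32514;  130006 + 32514 = 162520;  488398 + 162520 = 650918;  1567760 + 650918 = 2218678
4656 + 360 = 5016;  32514 + 5016 = 37530;  162520 + 37530 = 200050;  650918 + 200050 = 850968;  2218678 + 850968 = 3069646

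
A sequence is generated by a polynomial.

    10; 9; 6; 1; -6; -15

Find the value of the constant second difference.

-2

D1: -1, -3, -5, -7, -9
D2: -2, -2, -2, -2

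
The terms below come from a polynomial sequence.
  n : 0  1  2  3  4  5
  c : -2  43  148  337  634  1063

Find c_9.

4579

D1: 45  105  189  297  429
D2: 60  84  108  132
D3: 24  24  24
Third differences constant at 24.
132 + 24 = 156;  429 + 156 = 585;  1063 + 585 = 1648
156 + 24 = 180;  585 + 180 = 765;  1648 + 765 = 2413
180 + 24 = 204;  765 + 204 = 969;  2413 + 969 = 3382
204 + 24 = 228;  969 + 228 = 1197;  3382 + 1197 = 4579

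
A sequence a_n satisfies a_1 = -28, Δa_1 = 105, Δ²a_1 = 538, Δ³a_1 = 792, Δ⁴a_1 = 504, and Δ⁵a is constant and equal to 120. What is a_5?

7292

Build the table forward from the leading diagonal:
D5: 120, 120, 120, 120, 120
D4: 504, 624, 744, 864, 984
D3: 792, 1296, 1920, 2664, 3528
D2: 538, 1330, 2626, 4546, 7210
D1: 105, 643, 1973, 4599, 9145
a: -28, 77, 720, 2693, 7292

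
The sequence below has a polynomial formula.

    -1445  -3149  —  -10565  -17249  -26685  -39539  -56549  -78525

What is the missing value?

-6039

Using the last 6 terms:
D1: -6684, -9436, -12854, -17010, -21976
D2: -2752, -3418, -4156, -4966
D3: -666, -738, -810
D4: -72, -72
Constant fourth difference = -72.
Extend backward: -666 + 72 = -594;  -2752 + 594 = -2158;  -6684 + 2158 = -4526;  -10565 + 4526 = -6039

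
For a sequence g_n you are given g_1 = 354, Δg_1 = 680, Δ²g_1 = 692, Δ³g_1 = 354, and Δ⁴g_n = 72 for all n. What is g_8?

Build the table forward from the leading diagonal:
Δ⁴: 72, 72, 72, 72, 72, 72, 72, 72
Δ³: 354, 426, 498, 570, 642, 714, 786, 858
Δ²: 692, 1046, 1472, 1970, 2540, 3182, 3896, 4682
Δ: 680, 1372, 2418, 3890, 5860, 8400, 11582, 15478
g: 354, 1034, 2406, 4824, 8714, 14574, 22974, 34556

34556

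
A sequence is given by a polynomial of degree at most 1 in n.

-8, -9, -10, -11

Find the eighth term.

-15

First differences: -1  -1  -1
Constant first difference = -1, so extend:
-11 − 1 = -12
-12 − 1 = -13
-13 − 1 = -14
-14 − 1 = -15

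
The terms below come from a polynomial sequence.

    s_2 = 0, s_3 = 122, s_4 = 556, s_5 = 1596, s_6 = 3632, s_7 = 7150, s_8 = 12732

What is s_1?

First differences: 122  434  1040  2036  3518  5582
Second differences: 312  606  996  1482  2064
Third differences: 294  390  486  582
Fourth differences: 96  96  96
The fourth differences are constant at 96.
Work back: 294 − 96 = 198;  312 − 198 = 114;  122 − 114 = 8;  0 − 8 = -8

-8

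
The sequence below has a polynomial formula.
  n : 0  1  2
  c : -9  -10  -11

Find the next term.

-12

D1: -1  -1
The first differences are constant (-1).
-11 − 1 = -12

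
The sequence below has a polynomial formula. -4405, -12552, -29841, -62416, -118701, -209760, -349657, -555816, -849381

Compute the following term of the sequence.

-1255576

Δ: -8147 , -17289 , -32575 , -56285 , -91059 , -139897 , -206159 , -293565
Δ²: -9142 , -15286 , -23710 , -34774 , -48838 , -66262 , -87406
Δ³: -6144 , -8424 , -11064 , -14064 , -17424 , -21144
Δ⁴: -2280 , -2640 , -3000 , -3360 , -3720
Δ⁵: -360 , -360 , -360 , -360
Fifth differences constant at -360.
-3720 − 360 = -4080;  -21144 − 4080 = -25224;  -87406 − 25224 = -112630;  -293565 − 112630 = -406195;  -849381 − 406195 = -1255576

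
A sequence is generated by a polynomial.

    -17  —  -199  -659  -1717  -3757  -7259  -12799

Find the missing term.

Using the last 6 terms:
D1: -460  -1058  -2040  -3502  -5540
D2: -598  -982  -1462  -2038
D3: -384  -480  -576
D4: -96  -96
Constant fourth difference = -96.
Extend backward: -384 + 96 = -288;  -598 + 288 = -310;  -460 + 310 = -150;  -199 + 150 = -49

-49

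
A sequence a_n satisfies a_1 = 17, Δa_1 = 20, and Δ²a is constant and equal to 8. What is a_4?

101

Build the table forward from the leading diagonal:
Second differences: 8, 8, 8, 8
First differences: 20, 28, 36, 44
a: 17, 37, 65, 101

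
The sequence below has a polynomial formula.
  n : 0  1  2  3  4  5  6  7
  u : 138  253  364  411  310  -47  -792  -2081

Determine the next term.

Δ: 115, 111, 47, -101, -357, -745, -1289
Δ²: -4, -64, -148, -256, -388, -544
Δ³: -60, -84, -108, -132, -156
Δ⁴: -24, -24, -24, -24
Constant fourth difference = -24, so extend:
-156 − 24 = -180;  -544 − 180 = -724;  -1289 − 724 = -2013;  -2081 − 2013 = -4094

-4094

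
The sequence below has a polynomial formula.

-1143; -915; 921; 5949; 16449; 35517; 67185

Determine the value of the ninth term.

First differences: 228, 1836, 5028, 10500, 19068, 31668
Second differences: 1608, 3192, 5472, 8568, 12600
Third differences: 1584, 2280, 3096, 4032
Fourth differences: 696, 816, 936
Fifth differences: 120, 120
The fifth differences are constant (120).
936 + 120 = 1056;  4032 + 1056 = 5088;  12600 + 5088 = 17688;  31668 + 17688 = 49356;  67185 + 49356 = 116541
1056 + 120 = 1176;  5088 + 1176 = 6264;  17688 + 6264 = 23952;  49356 + 23952 = 73308;  116541 + 73308 = 189849

189849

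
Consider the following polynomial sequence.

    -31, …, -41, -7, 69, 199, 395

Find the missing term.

-45

Using the last 5 terms:
First differences: 34, 76, 130, 196
Second differences: 42, 54, 66
Third differences: 12, 12
Constant third difference = 12.
Extend backward: 42 − 12 = 30;  34 − 30 = 4;  -41 − 4 = -45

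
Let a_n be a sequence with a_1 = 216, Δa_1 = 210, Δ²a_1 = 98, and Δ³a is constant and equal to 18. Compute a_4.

Build the table forward from the leading diagonal:
D3: 18, 18, 18, 18
D2: 98, 116, 134, 152
D1: 210, 308, 424, 558
a: 216, 426, 734, 1158

1158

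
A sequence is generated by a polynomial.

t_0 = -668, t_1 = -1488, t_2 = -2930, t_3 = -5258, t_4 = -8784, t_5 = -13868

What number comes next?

-20918

-820 , -1442 , -2328 , -3526 , -5084
-622 , -886 , -1198 , -1558
-264 , -312 , -360
-48 , -48
Fourth differences constant at -48.
-360 − 48 = -408;  -1558 − 408 = -1966;  -5084 − 1966 = -7050;  -13868 − 7050 = -20918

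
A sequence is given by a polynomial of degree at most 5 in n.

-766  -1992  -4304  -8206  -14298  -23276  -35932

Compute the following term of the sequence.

-53154

First differences: -1226, -2312, -3902, -6092, -8978, -12656
Second differences: -1086, -1590, -2190, -2886, -3678
Third differences: -504, -600, -696, -792
Fourth differences: -96, -96, -96
Fourth differences constant at -96.
-792 − 96 = -888;  -3678 − 888 = -4566;  -12656 − 4566 = -17222;  -35932 − 17222 = -53154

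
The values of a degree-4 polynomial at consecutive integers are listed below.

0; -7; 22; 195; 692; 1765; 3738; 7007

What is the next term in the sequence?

12040

First differences: -7  29  173  497  1073  1973  3269
Second differences: 36  144  324  576  900  1296
Third differences: 108  180  252  324  396
Fourth differences: 72  72  72  72
The fourth differences are constant (72).
396 + 72 = 468;  1296 + 468 = 1764;  3269 + 1764 = 5033;  7007 + 5033 = 12040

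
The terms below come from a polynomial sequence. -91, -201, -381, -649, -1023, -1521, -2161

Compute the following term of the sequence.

D1: -110, -180, -268, -374, -498, -640
D2: -70, -88, -106, -124, -142
D3: -18, -18, -18, -18
Third differences constant at -18.
-142 − 18 = -160;  -640 − 160 = -800;  -2161 − 800 = -2961

-2961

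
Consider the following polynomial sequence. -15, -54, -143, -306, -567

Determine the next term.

-950

Δ: -39, -89, -163, -261
Δ²: -50, -74, -98
Δ³: -24, -24
The third differences are constant (-24).
-98 − 24 = -122;  -261 − 122 = -383;  -567 − 383 = -950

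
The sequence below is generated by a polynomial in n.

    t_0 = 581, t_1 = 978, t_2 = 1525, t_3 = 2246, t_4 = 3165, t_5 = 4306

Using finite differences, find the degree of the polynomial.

D1: 397, 547, 721, 919, 1141
D2: 150, 174, 198, 222
D3: 24, 24, 24
The third differences are constant, so the polynomial has degree 3.

3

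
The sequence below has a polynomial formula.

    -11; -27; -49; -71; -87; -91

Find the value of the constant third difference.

6

D1: -16, -22, -22, -16, -4
D2: -6, 0, 6, 12
D3: 6, 6, 6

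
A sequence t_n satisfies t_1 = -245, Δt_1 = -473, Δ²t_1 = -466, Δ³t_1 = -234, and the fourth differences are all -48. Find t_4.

-3296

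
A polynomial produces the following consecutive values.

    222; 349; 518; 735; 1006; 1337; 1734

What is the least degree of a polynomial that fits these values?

3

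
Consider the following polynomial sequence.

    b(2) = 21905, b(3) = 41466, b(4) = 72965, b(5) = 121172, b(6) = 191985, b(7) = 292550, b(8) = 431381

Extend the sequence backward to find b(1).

Δ: 19561, 31499, 48207, 70813, 100565, 138831
Δ²: 11938, 16708, 22606, 29752, 38266
Δ³: 4770, 5898, 7146, 8514
Δ⁴: 1128, 1248, 1368
Δ⁵: 120, 120
The fifth differences are constant at 120.
Work back: 1128 − 120 = 1008;  4770 − 1008 = 3762;  11938 − 3762 = 8176;  19561 − 8176 = 11385;  21905 − 11385 = 10520

10520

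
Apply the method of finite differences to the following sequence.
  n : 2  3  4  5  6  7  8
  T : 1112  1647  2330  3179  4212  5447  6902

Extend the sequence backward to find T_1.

D1: 535  683  849  1033  1235  1455
D2: 148  166  184  202  220
D3: 18  18  18  18
The third differences are constant at 18.
Work back: 148 − 18 = 130;  535 − 130 = 405;  1112 − 405 = 707

707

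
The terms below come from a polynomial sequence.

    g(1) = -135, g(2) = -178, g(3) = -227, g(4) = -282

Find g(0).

-98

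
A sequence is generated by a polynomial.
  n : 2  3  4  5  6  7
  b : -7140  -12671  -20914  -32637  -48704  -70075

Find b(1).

-3649

First differences: -5531  -8243  -11723  -16067  -21371
Second differences: -2712  -3480  -4344  -5304
Third differences: -768  -864  -960
Fourth differences: -96  -96
The fourth differences are constant at -96.
Work back: -768 + 96 = -672;  -2712 + 672 = -2040;  -5531 + 2040 = -3491;  -7140 + 3491 = -3649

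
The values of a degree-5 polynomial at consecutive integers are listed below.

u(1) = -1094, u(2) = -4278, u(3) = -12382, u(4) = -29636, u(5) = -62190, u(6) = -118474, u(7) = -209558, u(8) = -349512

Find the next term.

-555766

Δ: -3184, -8104, -17254, -32554, -56284, -91084, -139954
Δ²: -4920, -9150, -15300, -23730, -34800, -48870
Δ³: -4230, -6150, -8430, -11070, -14070
Δ⁴: -1920, -2280, -2640, -3000
Δ⁵: -360, -360, -360
Constant fifth difference = -360, so extend:
-3000 − 360 = -3360;  -14070 − 3360 = -17430;  -48870 − 17430 = -66300;  -139954 − 66300 = -206254;  -349512 − 206254 = -555766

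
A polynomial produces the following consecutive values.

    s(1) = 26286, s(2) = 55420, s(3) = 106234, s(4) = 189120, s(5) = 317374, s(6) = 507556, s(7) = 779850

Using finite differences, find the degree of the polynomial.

5

Δ: 29134, 50814, 82886, 128254, 190182, 272294
Δ²: 21680, 32072, 45368, 61928, 82112
Δ³: 10392, 13296, 16560, 20184
Δ⁴: 2904, 3264, 3624
Δ⁵: 360, 360
The fifth differences are constant, so the polynomial has degree 5.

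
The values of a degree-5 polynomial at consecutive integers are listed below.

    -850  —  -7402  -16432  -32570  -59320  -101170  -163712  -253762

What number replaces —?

Using the last 7 terms:
Δ: -9030  -16138  -26750  -41850  -62542  -90050
Δ²: -7108  -10612  -15100  -20692  -27508
Δ³: -3504  -4488  -5592  -6816
Δ⁴: -984  -1104  -1224
Δ⁵: -120  -120
Constant fifth difference = -120.
Extend backward: -984 + 120 = -864;  -3504 + 864 = -2640;  -7108 + 2640 = -4468;  -9030 + 4468 = -4562;  -7402 + 4562 = -2840

-2840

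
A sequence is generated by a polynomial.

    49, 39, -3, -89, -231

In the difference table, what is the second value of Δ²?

Δ: -10, -42, -86, -142
Δ²: -32, -44, -56
Δ³: -12, -12

-44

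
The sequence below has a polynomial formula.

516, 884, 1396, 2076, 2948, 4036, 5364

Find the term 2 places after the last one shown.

368, 512, 680, 872, 1088, 1328
144, 168, 192, 216, 240
24, 24, 24, 24
Third differences constant at 24.
240 + 24 = 264;  1328 + 264 = 1592;  5364 + 1592 = 6956
264 + 24 = 288;  1592 + 288 = 1880;  6956 + 1880 = 8836

8836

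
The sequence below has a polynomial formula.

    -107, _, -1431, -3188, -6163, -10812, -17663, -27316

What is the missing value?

-508

Using the last 6 terms:
D1: -1757  -2975  -4649  -6851  -9653
D2: -1218  -1674  -2202  -2802
D3: -456  -528  -600
D4: -72  -72
Constant fourth difference = -72.
Extend backward: -456 + 72 = -384;  -1218 + 384 = -834;  -1757 + 834 = -923;  -1431 + 923 = -508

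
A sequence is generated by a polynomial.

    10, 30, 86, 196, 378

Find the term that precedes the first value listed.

8

D1: 20  56  110  182
D2: 36  54  72
D3: 18  18
The third differences are constant at 18.
Work back: 36 − 18 = 18;  20 − 18 = 2;  10 − 2 = 8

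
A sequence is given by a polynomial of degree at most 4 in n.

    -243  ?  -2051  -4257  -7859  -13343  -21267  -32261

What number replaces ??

Using the last 6 terms:
Δ: -2206  -3602  -5484  -7924  -10994
Δ²: -1396  -1882  -2440  -3070
Δ³: -486  -558  -630
Δ⁴: -72  -72
Constant fourth difference = -72.
Extend backward: -486 + 72 = -414;  -1396 + 414 = -982;  -2206 + 982 = -1224;  -2051 + 1224 = -827

-827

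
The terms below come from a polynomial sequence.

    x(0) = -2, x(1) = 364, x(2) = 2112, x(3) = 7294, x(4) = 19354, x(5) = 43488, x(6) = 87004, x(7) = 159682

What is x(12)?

D1: 366 , 1748 , 5182 , 12060 , 24134 , 43516 , 72678
D2: 1382 , 3434 , 6878 , 12074 , 19382 , 29162
D3: 2052 , 3444 , 5196 , 7308 , 9780
D4: 1392 , 1752 , 2112 , 2472
D5: 360 , 360 , 360
The fifth differences are constant (360).
2472 + 360 = 2832;  9780 + 2832 = 12612;  29162 + 12612 = 41774;  72678 + 41774 = 114452;  159682 + 114452 = 274134
2832 + 360 = 3192;  12612 + 3192 = 15804;  41774 + 15804 = 57578;  114452 + 57578 = 172030;  274134 + 172030 = 446164
3192 + 360 = 3552;  15804 + 3552 = 19356;  57578 + 19356 = 76934;  172030 + 76934 = 248964;  446164 + 248964 = 695128
3552 + 360 = 3912;  19356 + 3912 = 23268;  76934 + 23268 = 100202;  248964 + 100202 = 349166;  695128 + 349166 = 1044294
3912 + 360 = 4272;  23268 + 4272 = 27540;  100202 + 27540 = 127742;  349166 + 127742 = 476908;  1044294 + 476908 = 1521202

1521202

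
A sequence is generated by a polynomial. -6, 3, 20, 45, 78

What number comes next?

119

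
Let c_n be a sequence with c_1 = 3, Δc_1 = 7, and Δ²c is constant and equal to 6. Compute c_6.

98

Build the table forward from the leading diagonal:
D2: 6  6  6  6  6  6
D1: 7  13  19  25  31  37
c: 3  10  23  42  67  98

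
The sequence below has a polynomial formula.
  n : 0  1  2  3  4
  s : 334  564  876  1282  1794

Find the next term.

2424

Δ: 230, 312, 406, 512
Δ²: 82, 94, 106
Δ³: 12, 12
Third differences constant at 12.
106 + 12 = 118;  512 + 118 = 630;  1794 + 630 = 2424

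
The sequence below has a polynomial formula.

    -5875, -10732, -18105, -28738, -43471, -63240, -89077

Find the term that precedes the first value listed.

-2886

Δ: -4857, -7373, -10633, -14733, -19769, -25837
Δ²: -2516, -3260, -4100, -5036, -6068
Δ³: -744, -840, -936, -1032
Δ⁴: -96, -96, -96
The fourth differences are constant at -96.
Work back: -744 + 96 = -648;  -2516 + 648 = -1868;  -4857 + 1868 = -2989;  -5875 + 2989 = -2886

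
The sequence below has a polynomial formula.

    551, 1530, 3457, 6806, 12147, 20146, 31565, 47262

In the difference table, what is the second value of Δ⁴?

96

Δ: 979, 1927, 3349, 5341, 7999, 11419, 15697
Δ²: 948, 1422, 1992, 2658, 3420, 4278
Δ³: 474, 570, 666, 762, 858
Δ⁴: 96, 96, 96, 96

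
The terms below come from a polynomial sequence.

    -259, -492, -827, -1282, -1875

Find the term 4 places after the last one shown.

-5987

D1: -233, -335, -455, -593
D2: -102, -120, -138
D3: -18, -18
Third differences constant at -18.
-138 − 18 = -156;  -593 − 156 = -749;  -1875 − 749 = -2624
-156 − 18 = -174;  -749 − 174 = -923;  -2624 − 923 = -3547
-174 − 18 = -192;  -923 − 192 = -1115;  -3547 − 1115 = -4662
-192 − 18 = -210;  -1115 − 210 = -1325;  -4662 − 1325 = -5987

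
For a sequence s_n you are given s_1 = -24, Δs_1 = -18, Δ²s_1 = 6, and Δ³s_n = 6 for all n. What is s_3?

-54

Build the table forward from the leading diagonal:
Δ³: 6  6  6
Δ²: 6  12  18
Δ: -18  -12  0
s: -24  -42  -54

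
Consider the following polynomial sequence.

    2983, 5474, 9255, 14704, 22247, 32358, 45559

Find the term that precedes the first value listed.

Δ: 2491, 3781, 5449, 7543, 10111, 13201
Δ²: 1290, 1668, 2094, 2568, 3090
Δ³: 378, 426, 474, 522
Δ⁴: 48, 48, 48
The fourth differences are constant at 48.
Work back: 378 − 48 = 330;  1290 − 330 = 960;  2491 − 960 = 1531;  2983 − 1531 = 1452

1452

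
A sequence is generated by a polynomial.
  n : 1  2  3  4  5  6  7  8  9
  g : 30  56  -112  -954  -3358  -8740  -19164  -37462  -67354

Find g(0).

2

Δ: 26, -168, -842, -2404, -5382, -10424, -18298, -29892
Δ²: -194, -674, -1562, -2978, -5042, -7874, -11594
Δ³: -480, -888, -1416, -2064, -2832, -3720
Δ⁴: -408, -528, -648, -768, -888
Δ⁵: -120, -120, -120, -120
The fifth differences are constant at -120.
Work back: -408 + 120 = -288;  -480 + 288 = -192;  -194 + 192 = -2;  26 + 2 = 28;  30 − 28 = 2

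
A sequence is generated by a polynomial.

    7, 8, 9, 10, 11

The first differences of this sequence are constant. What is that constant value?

D1: 1, 1, 1, 1

1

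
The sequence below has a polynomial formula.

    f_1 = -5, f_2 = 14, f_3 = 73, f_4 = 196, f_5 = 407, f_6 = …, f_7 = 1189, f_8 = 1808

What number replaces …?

730

Using the first 5 terms:
D1: 19  59  123  211
D2: 40  64  88
D3: 24  24
Constant third difference = 24.
Extend forward: 88 + 24 = 112;  211 + 112 = 323;  407 + 323 = 730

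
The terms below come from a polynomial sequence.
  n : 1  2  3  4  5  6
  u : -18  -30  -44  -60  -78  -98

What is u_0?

D1: -12  -14  -16  -18  -20
D2: -2  -2  -2  -2
The second differences are constant at -2.
Work back: -12 + 2 = -10;  -18 + 10 = -8

-8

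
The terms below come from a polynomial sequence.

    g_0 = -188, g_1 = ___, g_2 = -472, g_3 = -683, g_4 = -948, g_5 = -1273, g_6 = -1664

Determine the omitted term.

-309

Using the last 5 terms:
Δ: -211, -265, -325, -391
Δ²: -54, -60, -66
Δ³: -6, -6
Constant third difference = -6.
Extend backward: -54 + 6 = -48;  -211 + 48 = -163;  -472 + 163 = -309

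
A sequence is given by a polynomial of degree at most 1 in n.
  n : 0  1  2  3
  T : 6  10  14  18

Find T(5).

26

Δ: 4  4  4
The first differences are constant (4).
18 + 4 = 22
22 + 4 = 26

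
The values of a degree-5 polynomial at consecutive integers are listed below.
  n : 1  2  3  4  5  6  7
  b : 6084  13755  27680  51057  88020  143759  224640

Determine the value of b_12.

1326425

D1: 7671, 13925, 23377, 36963, 55739, 80881
D2: 6254, 9452, 13586, 18776, 25142
D3: 3198, 4134, 5190, 6366
D4: 936, 1056, 1176
D5: 120, 120
The fifth differences are constant (120).
1176 + 120 = 1296;  6366 + 1296 = 7662;  25142 + 7662 = 32804;  80881 + 32804 = 113685;  224640 + 113685 = 338325
1296 + 120 = 1416;  7662 + 1416 = 9078;  32804 + 9078 = 41882;  113685 + 41882 = 155567;  338325 + 155567 = 493892
1416 + 120 = 1536;  9078 + 1536 = 10614;  41882 + 10614 = 52496;  155567 + 52496 = 208063;  493892 + 208063 = 701955
1536 + 120 = 1656;  10614 + 1656 = 12270;  52496 + 12270 = 64766;  208063 + 64766 = 272829;  701955 + 272829 = 974784
1656 + 120 = 1776;  12270 + 1776 = 14046;  64766 + 14046 = 78812;  272829 + 78812 = 351641;  974784 + 351641 = 1326425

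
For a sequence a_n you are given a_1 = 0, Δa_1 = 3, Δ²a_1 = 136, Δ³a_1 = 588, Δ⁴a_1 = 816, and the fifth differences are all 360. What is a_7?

Build the table forward from the leading diagonal:
Δ⁵: 360, 360, 360, 360, 360, 360, 360
Δ⁴: 816, 1176, 1536, 1896, 2256, 2616, 2976
Δ³: 588, 1404, 2580, 4116, 6012, 8268, 10884
Δ²: 136, 724, 2128, 4708, 8824, 14836, 23104
Δ: 3, 139, 863, 2991, 7699, 16523, 31359
a: 0, 3, 142, 1005, 3996, 11695, 28218

28218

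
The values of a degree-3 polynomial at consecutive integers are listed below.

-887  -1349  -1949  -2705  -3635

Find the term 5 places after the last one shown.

First differences: -462 , -600 , -756 , -930
Second differences: -138 , -156 , -174
Third differences: -18 , -18
Constant third difference = -18, so extend:
-174 − 18 = -192;  -930 − 192 = -1122;  -3635 − 1122 = -4757
-192 − 18 = -210;  -1122 − 210 = -1332;  -4757 − 1332 = -6089
-210 − 18 = -228;  -1332 − 228 = -1560;  -6089 − 1560 = -7649
-228 − 18 = -246;  -1560 − 246 = -1806;  -7649 − 1806 = -9455
-246 − 18 = -264;  -1806 − 264 = -2070;  -9455 − 2070 = -11525

-11525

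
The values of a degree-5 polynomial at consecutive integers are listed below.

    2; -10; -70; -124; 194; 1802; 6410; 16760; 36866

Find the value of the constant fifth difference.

Δ: -12, -60, -54, 318, 1608, 4608, 10350, 20106
Δ²: -48, 6, 372, 1290, 3000, 5742, 9756
Δ³: 54, 366, 918, 1710, 2742, 4014
Δ⁴: 312, 552, 792, 1032, 1272
Δ⁵: 240, 240, 240, 240

240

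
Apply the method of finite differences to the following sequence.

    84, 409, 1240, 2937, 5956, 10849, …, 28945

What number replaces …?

18264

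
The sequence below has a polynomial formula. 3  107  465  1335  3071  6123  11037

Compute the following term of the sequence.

18455

D1: 104 , 358 , 870 , 1736 , 3052 , 4914
D2: 254 , 512 , 866 , 1316 , 1862
D3: 258 , 354 , 450 , 546
D4: 96 , 96 , 96
Constant fourth difference = 96, so extend:
546 + 96 = 642;  1862 + 642 = 2504;  4914 + 2504 = 7418;  11037 + 7418 = 18455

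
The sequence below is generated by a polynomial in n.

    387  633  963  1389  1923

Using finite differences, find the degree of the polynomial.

D1: 246, 330, 426, 534
D2: 84, 96, 108
D3: 12, 12
The third differences are constant, so the polynomial has degree 3.

3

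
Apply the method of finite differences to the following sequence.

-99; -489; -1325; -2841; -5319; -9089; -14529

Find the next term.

First differences: -390 , -836 , -1516 , -2478 , -3770 , -5440
Second differences: -446 , -680 , -962 , -1292 , -1670
Third differences: -234 , -282 , -330 , -378
Fourth differences: -48 , -48 , -48
Constant fourth difference = -48, so extend:
-378 − 48 = -426;  -1670 − 426 = -2096;  -5440 − 2096 = -7536;  -14529 − 7536 = -22065

-22065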